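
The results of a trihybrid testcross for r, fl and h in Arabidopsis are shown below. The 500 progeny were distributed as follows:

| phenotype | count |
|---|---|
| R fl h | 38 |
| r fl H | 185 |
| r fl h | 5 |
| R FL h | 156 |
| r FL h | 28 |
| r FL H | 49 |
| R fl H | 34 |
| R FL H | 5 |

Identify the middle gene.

The two most frequent reciprocal classes, R FL h and r fl H, are the parental types, so the F1 was R FL h / r fl H.
The two rarest classes, R FL H and r fl h, are the double crossovers. Comparing them with the parentals, only the h allele has switched, so h is the middle locus and the order is r – h – fl.

h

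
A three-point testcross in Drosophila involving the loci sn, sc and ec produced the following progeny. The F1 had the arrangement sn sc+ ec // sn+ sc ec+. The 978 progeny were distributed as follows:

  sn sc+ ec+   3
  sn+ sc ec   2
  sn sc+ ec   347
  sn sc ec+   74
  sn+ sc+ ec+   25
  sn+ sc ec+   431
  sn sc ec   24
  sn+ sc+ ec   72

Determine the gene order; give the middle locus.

ec

The two rarest classes, sn sc+ ec+ and sn+ sc ec, are the double crossovers. Comparing them with the parentals, only the ec allele has switched, so ec is the middle locus and the order is sc – ec – sn.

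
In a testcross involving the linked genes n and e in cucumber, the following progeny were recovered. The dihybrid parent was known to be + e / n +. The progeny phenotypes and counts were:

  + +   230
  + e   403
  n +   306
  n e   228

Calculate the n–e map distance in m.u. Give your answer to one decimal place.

The recombinant classes are + + and n e: 230 + 228 = 458.
Recombination frequency = 458/1167 = 0.3925 ≈ 39.2%, i.e. 39.2 m.u.

39.2 m.u.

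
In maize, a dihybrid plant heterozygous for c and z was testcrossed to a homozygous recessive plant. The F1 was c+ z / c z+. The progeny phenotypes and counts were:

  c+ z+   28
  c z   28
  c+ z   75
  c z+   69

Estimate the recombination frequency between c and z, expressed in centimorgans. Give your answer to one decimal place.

28.0 centimorgans

The recombinant classes are c+ z+ and c z: 28 + 28 = 56.
Recombination frequency = 56/200 = 0.2800 ≈ 28.0%, i.e. 28.0 centimorgans.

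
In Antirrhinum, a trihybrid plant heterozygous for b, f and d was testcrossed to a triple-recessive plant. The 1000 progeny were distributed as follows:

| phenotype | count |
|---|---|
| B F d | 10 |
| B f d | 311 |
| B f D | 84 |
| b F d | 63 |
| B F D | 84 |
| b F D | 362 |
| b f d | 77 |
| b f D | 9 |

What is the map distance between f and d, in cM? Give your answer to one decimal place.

The two most frequent reciprocal classes, B f d and b F D, are the parental types, so the F1 was B f d / b F D.
The two rarest classes, B F d and b f D, are the double crossovers. Comparing them with the parentals, only the f allele has switched, so f is the middle locus and the order is d – f – b.
Crossovers in the d–f interval produce the single-crossover classes B f D and b F d (84 + 63 = 147) plus the double crossovers (19).
RF(d–f) = (147 + 19) / 1000 = 166/1000 = 0.1660 → 16.6 cM.

16.6 cM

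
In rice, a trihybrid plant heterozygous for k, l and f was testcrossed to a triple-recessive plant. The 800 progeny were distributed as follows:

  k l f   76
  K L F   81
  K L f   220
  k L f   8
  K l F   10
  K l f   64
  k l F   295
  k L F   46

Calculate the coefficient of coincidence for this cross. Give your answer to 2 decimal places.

The two most frequent reciprocal classes, k l F and K L f, are the parental types, so the F1 was k l F / K L f.
The two rarest classes, K l F and k L f, are the double crossovers. Comparing them with the parentals, only the k allele has switched, so k is the middle locus and the order is f – k – l.
f–k: (157 + 18)/800 = 0.2188; k–l: (110 + 18)/800 = 0.1600.
Expected DCO frequency = 0.2188 × 0.1600 ≈ 0.03501; observed = 18/800 ≈ 0.02250.
Coefficient of coincidence = 0.02250/0.03501 ≈ 0.64.

0.64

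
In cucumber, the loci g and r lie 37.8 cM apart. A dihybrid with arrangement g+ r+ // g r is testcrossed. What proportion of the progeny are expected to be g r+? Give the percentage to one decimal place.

18.9%

A map distance of 37.8 cM corresponds to a recombination frequency of 0.378.
The F1 is g+ r+ / g r, so g r+ is a recombinant gamete class with expected frequency r/2 = 0.378/2 = 0.1890.
That is 0.1890 = 18.9% of the progeny.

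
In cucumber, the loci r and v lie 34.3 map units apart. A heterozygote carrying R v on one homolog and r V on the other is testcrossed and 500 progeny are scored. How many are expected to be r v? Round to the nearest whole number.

A map distance of 34.3 map units corresponds to a recombination frequency of 0.343.
The F1 is R v / r V, so r v is a recombinant gamete class with expected frequency r/2 = 0.343/2 = 0.1715.
Expected number = 0.1715 × 500 = 85.75 ≈ 86.

86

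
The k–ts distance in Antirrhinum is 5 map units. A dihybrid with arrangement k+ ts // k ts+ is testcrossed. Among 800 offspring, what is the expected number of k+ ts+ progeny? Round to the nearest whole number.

A map distance of 5 map units corresponds to a recombination frequency of 0.050.
The F1 is k+ ts / k ts+, so k+ ts+ is a recombinant gamete class with expected frequency r/2 = 0.050/2 = 0.0250.
Expected number = 0.0250 × 800 = 20.00 ≈ 20.

20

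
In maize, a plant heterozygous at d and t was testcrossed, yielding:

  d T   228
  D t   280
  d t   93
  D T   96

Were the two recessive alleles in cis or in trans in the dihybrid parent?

trans

The two most frequent classes are D t (280) and d T (228); these are the parental (non-recombinant) types.
So the F1 carried D t on one chromosome and d T on the other — the recessive alleles are on opposite chromosomes (trans / repulsion).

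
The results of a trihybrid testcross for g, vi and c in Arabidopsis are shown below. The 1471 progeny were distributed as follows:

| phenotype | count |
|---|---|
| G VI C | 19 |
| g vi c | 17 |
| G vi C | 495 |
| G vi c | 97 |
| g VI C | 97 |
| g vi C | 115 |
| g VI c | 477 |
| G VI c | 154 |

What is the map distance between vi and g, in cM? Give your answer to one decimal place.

The two most frequent reciprocal classes, g VI c and G vi C, are the parental types, so the F1 was g VI c / G vi C.
The two rarest classes, g vi c and G VI C, are the double crossovers. Comparing them with the parentals, only the vi allele has switched, so vi is the middle locus and the order is g – vi – c.
Crossovers in the g–vi interval produce the single-crossover classes G VI c and g vi C (154 + 115 = 269) plus the double crossovers (36).
RF(g–vi) = (269 + 36) / 1471 = 305/1471 = 0.2073 → 20.7 cM.

20.7 cM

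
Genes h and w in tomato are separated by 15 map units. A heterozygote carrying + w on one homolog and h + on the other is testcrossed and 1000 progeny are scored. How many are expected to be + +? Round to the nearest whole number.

75

A map distance of 15 map units corresponds to a recombination frequency of 0.150.
The F1 is + w / h +, so + + is a recombinant gamete class with expected frequency r/2 = 0.150/2 = 0.0750.
Expected number = 0.0750 × 1000 = 75.00 ≈ 75.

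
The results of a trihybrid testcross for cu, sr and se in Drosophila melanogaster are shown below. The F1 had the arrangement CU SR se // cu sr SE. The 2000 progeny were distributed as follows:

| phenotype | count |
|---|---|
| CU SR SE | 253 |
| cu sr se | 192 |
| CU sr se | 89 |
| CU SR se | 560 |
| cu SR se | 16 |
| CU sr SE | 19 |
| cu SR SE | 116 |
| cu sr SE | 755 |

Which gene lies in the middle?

The two rarest classes, cu SR se and CU sr SE, are the double crossovers. Comparing them with the parentals, only the cu allele has switched, so cu is the middle locus and the order is sr – cu – se.

cu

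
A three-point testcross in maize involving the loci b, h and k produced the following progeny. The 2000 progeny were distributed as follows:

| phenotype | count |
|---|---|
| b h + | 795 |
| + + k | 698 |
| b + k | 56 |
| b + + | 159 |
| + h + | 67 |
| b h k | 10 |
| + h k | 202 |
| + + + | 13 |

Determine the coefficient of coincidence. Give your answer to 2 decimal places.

The two most frequent reciprocal classes, + + k and b h +, are the parental types, so the F1 was + + k / b h +.
The two rarest classes, + + + and b h k, are the double crossovers. Comparing them with the parentals, only the k allele has switched, so k is the middle locus and the order is b – k – h.
b–k: (123 + 23)/2000 = 0.0730; k–h: (361 + 23)/2000 = 0.1920.
Expected DCO frequency = 0.0730 × 0.1920 ≈ 0.01402; observed = 23/2000 ≈ 0.01150.
Coefficient of coincidence = 0.01150/0.01402 ≈ 0.82.

0.82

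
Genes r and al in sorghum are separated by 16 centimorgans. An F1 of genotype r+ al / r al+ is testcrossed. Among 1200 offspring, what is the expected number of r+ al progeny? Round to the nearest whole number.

A map distance of 16 centimorgans corresponds to a recombination frequency of 0.160.
The F1 is r+ al / r al+, so r+ al is a parental gamete class with expected frequency (1 − r)/2 = 0.840/2 = 0.4200.
Expected number = 0.4200 × 1200 = 504.00 ≈ 504.

504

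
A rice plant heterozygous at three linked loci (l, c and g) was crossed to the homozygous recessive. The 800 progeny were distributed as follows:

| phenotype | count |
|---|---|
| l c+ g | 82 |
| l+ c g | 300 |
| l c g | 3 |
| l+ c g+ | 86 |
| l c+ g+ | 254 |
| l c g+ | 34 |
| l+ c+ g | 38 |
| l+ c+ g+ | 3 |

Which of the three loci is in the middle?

The two most frequent reciprocal classes, l c+ g+ and l+ c g, are the parental types, so the F1 was l c+ g+ / l+ c g.
The two rarest classes, l+ c+ g+ and l c g, are the double crossovers. Comparing them with the parentals, only the l allele has switched, so l is the middle locus and the order is c – l – g.

l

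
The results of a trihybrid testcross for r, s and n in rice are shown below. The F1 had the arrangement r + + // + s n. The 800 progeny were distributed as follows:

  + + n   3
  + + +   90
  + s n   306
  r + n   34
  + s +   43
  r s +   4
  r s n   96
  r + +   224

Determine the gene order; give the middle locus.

The two rarest classes, r s + and + + n, are the double crossovers. Comparing them with the parentals, only the s allele has switched, so s is the middle locus and the order is r – s – n.

s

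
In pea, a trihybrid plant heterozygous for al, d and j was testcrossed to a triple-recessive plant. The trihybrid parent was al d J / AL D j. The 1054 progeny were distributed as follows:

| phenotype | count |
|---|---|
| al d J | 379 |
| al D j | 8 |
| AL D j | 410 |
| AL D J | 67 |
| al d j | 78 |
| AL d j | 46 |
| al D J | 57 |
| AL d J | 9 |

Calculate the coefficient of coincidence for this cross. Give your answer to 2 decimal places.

The two rarest classes, AL d J and al D j, are the double crossovers. Comparing them with the parentals, only the al allele has switched, so al is the middle locus and the order is j – al – d.
j–al: (145 + 17)/1054 = 0.1537; al–d: (103 + 17)/1054 = 0.1139.
Expected DCO frequency = 0.1537 × 0.1139 ≈ 0.01751; observed = 17/1054 ≈ 0.01613.
Coefficient of coincidence = 0.01613/0.01751 ≈ 0.92.

0.92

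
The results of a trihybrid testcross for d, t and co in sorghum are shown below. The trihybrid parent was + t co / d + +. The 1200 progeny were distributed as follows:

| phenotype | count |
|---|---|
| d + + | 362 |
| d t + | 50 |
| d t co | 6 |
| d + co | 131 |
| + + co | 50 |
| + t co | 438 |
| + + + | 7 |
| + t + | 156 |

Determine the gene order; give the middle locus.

The two rarest classes, d t co and + + +, are the double crossovers. Comparing them with the parentals, only the d allele has switched, so d is the middle locus and the order is t – d – co.

d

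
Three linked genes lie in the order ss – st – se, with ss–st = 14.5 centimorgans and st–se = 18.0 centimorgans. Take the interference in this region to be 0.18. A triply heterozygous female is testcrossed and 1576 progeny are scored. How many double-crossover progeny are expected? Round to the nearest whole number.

Map distances give recombination frequencies of 0.145 and 0.180 for the two intervals.
With interference 0.18 (so coincidence = 0.82), expected double-crossover frequency = 0.145 × 0.180 × 0.82 = 0.02140.
Expected number = 0.02140 × 1576 = 33.73 ≈ 34.

34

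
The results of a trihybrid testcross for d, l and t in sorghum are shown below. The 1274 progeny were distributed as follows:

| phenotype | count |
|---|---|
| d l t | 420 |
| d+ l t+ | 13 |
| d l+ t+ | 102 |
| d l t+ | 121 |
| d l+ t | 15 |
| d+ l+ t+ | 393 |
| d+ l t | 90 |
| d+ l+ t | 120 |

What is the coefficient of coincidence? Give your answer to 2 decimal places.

0.60

The two most frequent reciprocal classes, d+ l+ t+ and d l t, are the parental types, so the F1 was d+ l+ t+ / d l t.
The two rarest classes, d+ l t+ and d l+ t, are the double crossovers. Comparing them with the parentals, only the l allele has switched, so l is the middle locus and the order is d – l – t.
d–l: (192 + 28)/1274 = 0.1727; l–t: (241 + 28)/1274 = 0.2111.
Expected DCO frequency = 0.1727 × 0.2111 ≈ 0.03646; observed = 28/1274 ≈ 0.02198.
Coefficient of coincidence = 0.02198/0.03646 ≈ 0.60.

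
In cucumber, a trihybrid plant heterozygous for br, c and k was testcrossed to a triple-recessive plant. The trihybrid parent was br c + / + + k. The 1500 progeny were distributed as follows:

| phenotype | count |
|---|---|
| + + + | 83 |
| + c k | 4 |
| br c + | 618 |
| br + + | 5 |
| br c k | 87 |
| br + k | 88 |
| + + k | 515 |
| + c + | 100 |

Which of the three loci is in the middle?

c

The two rarest classes, br + + and + c k, are the double crossovers. Comparing them with the parentals, only the c allele has switched, so c is the middle locus and the order is k – c – br.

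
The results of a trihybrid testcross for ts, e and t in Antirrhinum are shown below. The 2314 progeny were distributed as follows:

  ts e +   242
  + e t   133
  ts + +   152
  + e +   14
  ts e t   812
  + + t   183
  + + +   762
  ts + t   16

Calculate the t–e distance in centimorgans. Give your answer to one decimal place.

19.7 centimorgans

The two most frequent reciprocal classes, + + + and ts e t, are the parental types, so the F1 was + + + / ts e t.
The two rarest classes, + e + and ts + t, are the double crossovers. Comparing them with the parentals, only the e allele has switched, so e is the middle locus and the order is ts – e – t.
Crossovers in the e–t interval produce the single-crossover classes + + t and ts e + (183 + 242 = 425) plus the double crossovers (30).
RF(e–t) = (425 + 30) / 2314 = 455/2314 = 0.1966 → 19.7 centimorgans.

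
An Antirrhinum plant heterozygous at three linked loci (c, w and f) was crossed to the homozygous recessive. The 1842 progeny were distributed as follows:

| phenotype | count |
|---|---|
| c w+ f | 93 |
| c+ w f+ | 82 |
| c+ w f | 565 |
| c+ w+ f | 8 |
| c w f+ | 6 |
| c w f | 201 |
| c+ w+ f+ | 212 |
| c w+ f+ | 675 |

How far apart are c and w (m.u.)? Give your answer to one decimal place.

The two most frequent reciprocal classes, c w+ f+ and c+ w f, are the parental types, so the F1 was c w+ f+ / c+ w f.
The two rarest classes, c w f+ and c+ w+ f, are the double crossovers. Comparing them with the parentals, only the w allele has switched, so w is the middle locus and the order is f – w – c.
Crossovers in the w–c interval produce the single-crossover classes c+ w+ f+ and c w f (212 + 201 = 413) plus the double crossovers (14).
RF(w–c) = (413 + 14) / 1842 = 427/1842 = 0.2318 → 23.2 m.u.

23.2 m.u.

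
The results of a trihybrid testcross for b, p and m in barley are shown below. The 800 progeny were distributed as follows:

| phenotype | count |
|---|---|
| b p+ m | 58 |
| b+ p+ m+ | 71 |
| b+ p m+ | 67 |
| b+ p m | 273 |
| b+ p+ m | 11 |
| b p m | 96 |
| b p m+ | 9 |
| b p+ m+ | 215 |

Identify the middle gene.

p

The two most frequent reciprocal classes, b p+ m+ and b+ p m, are the parental types, so the F1 was b p+ m+ / b+ p m.
The two rarest classes, b p m+ and b+ p+ m, are the double crossovers. Comparing them with the parentals, only the p allele has switched, so p is the middle locus and the order is b – p – m.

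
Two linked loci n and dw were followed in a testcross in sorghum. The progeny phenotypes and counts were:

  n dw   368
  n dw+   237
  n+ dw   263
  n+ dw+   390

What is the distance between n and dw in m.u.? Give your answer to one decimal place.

The two most frequent classes, n+ dw+ (390) and n dw (368), are the parental types, so the F1 was n+ dw+ / n dw.
The recombinant classes are n+ dw and n dw+: 263 + 237 = 500.
Recombination frequency = 500/1258 = 0.3975 ≈ 39.7%, i.e. 39.7 m.u.

39.7 m.u.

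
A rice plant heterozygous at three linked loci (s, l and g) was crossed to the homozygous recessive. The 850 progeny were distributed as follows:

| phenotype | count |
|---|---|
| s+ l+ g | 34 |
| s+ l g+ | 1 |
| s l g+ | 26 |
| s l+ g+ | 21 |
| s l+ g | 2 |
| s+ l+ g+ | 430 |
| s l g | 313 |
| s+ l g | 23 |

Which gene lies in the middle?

l

The two most frequent reciprocal classes, s+ l+ g+ and s l g, are the parental types, so the F1 was s+ l+ g+ / s l g.
The two rarest classes, s+ l g+ and s l+ g, are the double crossovers. Comparing them with the parentals, only the l allele has switched, so l is the middle locus and the order is g – l – s.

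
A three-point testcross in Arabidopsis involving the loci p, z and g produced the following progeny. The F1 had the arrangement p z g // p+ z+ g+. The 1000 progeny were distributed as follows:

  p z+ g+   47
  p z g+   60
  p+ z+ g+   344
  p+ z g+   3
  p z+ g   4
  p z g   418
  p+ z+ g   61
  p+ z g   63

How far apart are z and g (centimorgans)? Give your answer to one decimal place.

12.8 centimorgans

The two rarest classes, p z+ g and p+ z g+, are the double crossovers. Comparing them with the parentals, only the z allele has switched, so z is the middle locus and the order is p – z – g.
Crossovers in the z–g interval produce the single-crossover classes p z g+ and p+ z+ g (60 + 61 = 121) plus the double crossovers (7).
RF(z–g) = (121 + 7) / 1000 = 128/1000 = 0.1280 → 12.8 centimorgans.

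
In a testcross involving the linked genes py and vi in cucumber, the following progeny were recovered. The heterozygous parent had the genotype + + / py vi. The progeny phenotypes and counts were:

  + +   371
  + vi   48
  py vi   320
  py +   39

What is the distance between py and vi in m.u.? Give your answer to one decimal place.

The recombinant classes are + vi and py +: 48 + 39 = 87.
Recombination frequency = 87/778 = 0.1118 ≈ 11.2%, i.e. 11.2 m.u.

11.2 m.u.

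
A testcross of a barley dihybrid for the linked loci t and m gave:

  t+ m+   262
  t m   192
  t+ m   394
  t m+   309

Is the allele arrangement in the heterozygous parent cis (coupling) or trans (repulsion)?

The two most frequent classes are t+ m (394) and t m+ (309); these are the parental (non-recombinant) types.
So the F1 carried t+ m on one chromosome and t m+ on the other — the recessive alleles are on opposite chromosomes (trans / repulsion).

trans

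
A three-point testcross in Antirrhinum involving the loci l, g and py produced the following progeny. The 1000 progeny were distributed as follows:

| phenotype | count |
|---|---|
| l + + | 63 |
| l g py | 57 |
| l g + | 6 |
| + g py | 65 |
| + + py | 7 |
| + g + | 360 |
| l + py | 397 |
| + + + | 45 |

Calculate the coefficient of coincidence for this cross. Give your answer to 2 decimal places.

0.80

The two most frequent reciprocal classes, + g + and l + py, are the parental types, so the F1 was + g + / l + py.
The two rarest classes, l g + and + + py, are the double crossovers. Comparing them with the parentals, only the l allele has switched, so l is the middle locus and the order is g – l – py.
g–l: (102 + 13)/1000 = 0.1150; l–py: (128 + 13)/1000 = 0.1410.
Expected DCO frequency = 0.1150 × 0.1410 ≈ 0.01622; observed = 13/1000 ≈ 0.01300.
Coefficient of coincidence = 0.01300/0.01622 ≈ 0.80.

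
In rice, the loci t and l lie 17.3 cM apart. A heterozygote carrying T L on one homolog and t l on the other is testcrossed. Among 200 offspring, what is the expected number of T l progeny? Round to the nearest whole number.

17

A map distance of 17.3 cM corresponds to a recombination frequency of 0.173.
The F1 is T L / t l, so T l is a recombinant gamete class with expected frequency r/2 = 0.173/2 = 0.0865.
Expected number = 0.0865 × 200 = 17.30 ≈ 17.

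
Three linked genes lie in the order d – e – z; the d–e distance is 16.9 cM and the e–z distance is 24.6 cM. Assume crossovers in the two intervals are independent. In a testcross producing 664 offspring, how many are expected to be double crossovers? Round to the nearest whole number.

Map distances give recombination frequencies of 0.169 and 0.246 for the two intervals.
With no interference, expected double-crossover frequency = 0.169 × 0.246 = 0.04157.
Expected number = 0.04157 × 664 = 27.61 ≈ 28.

28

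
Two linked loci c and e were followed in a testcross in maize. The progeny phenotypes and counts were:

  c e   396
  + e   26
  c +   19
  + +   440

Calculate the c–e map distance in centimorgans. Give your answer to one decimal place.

The two most frequent classes, + + (440) and c e (396), are the parental types, so the F1 was + + / c e.
The recombinant classes are + e and c +: 26 + 19 = 45.
Recombination frequency = 45/881 = 0.0511 ≈ 5.1%, i.e. 5.1 centimorgans.

5.1 centimorgans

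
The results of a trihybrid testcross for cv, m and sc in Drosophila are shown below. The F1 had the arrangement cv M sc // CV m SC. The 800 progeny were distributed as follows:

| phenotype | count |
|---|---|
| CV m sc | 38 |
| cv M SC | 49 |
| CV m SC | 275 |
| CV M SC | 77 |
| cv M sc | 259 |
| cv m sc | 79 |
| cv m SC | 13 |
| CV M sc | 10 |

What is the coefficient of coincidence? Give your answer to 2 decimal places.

0.93

The two rarest classes, CV M sc and cv m SC, are the double crossovers. Comparing them with the parentals, only the cv allele has switched, so cv is the middle locus and the order is sc – cv – m.
sc–cv: (87 + 23)/800 = 0.1375; cv–m: (156 + 23)/800 = 0.2238.
Expected DCO frequency = 0.1375 × 0.2238 ≈ 0.03077; observed = 23/800 ≈ 0.02875.
Coefficient of coincidence = 0.02875/0.03077 ≈ 0.93.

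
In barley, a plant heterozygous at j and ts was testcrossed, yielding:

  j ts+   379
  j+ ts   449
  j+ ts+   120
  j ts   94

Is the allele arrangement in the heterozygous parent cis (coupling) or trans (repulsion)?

trans

The two most frequent classes are j+ ts (449) and j ts+ (379); these are the parental (non-recombinant) types.
So the F1 carried j+ ts on one chromosome and j ts+ on the other — the recessive alleles are on opposite chromosomes (trans / repulsion).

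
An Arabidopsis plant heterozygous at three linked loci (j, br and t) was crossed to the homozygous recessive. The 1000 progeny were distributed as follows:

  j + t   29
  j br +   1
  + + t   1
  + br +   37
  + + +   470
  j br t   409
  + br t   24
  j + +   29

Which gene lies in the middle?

The two most frequent reciprocal classes, j br t and + + +, are the parental types, so the F1 was j br t / + + +.
The two rarest classes, j br + and + + t, are the double crossovers. Comparing them with the parentals, only the t allele has switched, so t is the middle locus and the order is j – t – br.

t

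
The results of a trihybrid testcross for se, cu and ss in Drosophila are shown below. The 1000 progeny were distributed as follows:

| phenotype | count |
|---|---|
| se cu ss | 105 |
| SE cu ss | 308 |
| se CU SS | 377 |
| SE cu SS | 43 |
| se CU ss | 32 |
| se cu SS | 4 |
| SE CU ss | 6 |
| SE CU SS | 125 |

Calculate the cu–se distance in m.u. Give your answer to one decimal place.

The two most frequent reciprocal classes, SE cu ss and se CU SS, are the parental types, so the F1 was SE cu ss / se CU SS.
The two rarest classes, SE CU ss and se cu SS, are the double crossovers. Comparing them with the parentals, only the cu allele has switched, so cu is the middle locus and the order is ss – cu – se.
Crossovers in the cu–se interval produce the single-crossover classes se cu ss and SE CU SS (105 + 125 = 230) plus the double crossovers (10).
RF(cu–se) = (230 + 10) / 1000 = 240/1000 = 0.2400 → 24.0 m.u.

24.0 m.u.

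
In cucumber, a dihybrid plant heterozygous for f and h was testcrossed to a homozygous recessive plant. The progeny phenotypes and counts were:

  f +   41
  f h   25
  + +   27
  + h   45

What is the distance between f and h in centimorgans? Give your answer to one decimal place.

37.7 centimorgans

The two most frequent classes, + h (45) and f + (41), are the parental types, so the F1 was + h / f +.
The recombinant classes are + + and f h: 27 + 25 = 52.
Recombination frequency = 52/138 = 0.3768 ≈ 37.7%, i.e. 37.7 centimorgans.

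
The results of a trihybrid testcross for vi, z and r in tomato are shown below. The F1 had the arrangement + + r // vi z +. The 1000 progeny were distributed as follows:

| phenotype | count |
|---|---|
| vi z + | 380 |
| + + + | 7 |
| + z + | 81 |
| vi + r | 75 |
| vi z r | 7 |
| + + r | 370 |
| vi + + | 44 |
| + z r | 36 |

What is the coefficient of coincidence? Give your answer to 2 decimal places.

The two rarest classes, + + + and vi z r, are the double crossovers. Comparing them with the parentals, only the r allele has switched, so r is the middle locus and the order is vi – r – z.
vi–r: (156 + 14)/1000 = 0.1700; r–z: (80 + 14)/1000 = 0.0940.
Expected DCO frequency = 0.1700 × 0.0940 ≈ 0.01598; observed = 14/1000 ≈ 0.01400.
Coefficient of coincidence = 0.01400/0.01598 ≈ 0.88.

0.88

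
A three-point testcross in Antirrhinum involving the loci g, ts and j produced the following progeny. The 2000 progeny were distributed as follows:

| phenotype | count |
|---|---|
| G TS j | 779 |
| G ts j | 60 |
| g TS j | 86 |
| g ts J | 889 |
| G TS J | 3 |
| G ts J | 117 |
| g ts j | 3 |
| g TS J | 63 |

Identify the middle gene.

The two most frequent reciprocal classes, G TS j and g ts J, are the parental types, so the F1 was G TS j / g ts J.
The two rarest classes, G TS J and g ts j, are the double crossovers. Comparing them with the parentals, only the j allele has switched, so j is the middle locus and the order is ts – j – g.

j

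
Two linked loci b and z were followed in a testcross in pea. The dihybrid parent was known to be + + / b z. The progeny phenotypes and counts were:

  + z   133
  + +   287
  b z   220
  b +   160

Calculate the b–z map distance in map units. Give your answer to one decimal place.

36.6 map units

The recombinant classes are + z and b +: 133 + 160 = 293.
Recombination frequency = 293/800 = 0.3663 ≈ 36.6%, i.e. 36.6 map units.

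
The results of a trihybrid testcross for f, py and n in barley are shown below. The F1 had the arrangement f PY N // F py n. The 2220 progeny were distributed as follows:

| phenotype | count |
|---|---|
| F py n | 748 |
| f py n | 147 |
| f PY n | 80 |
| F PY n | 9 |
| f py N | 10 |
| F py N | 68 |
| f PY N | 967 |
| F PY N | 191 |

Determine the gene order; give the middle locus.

The two rarest classes, f py N and F PY n, are the double crossovers. Comparing them with the parentals, only the py allele has switched, so py is the middle locus and the order is f – py – n.

py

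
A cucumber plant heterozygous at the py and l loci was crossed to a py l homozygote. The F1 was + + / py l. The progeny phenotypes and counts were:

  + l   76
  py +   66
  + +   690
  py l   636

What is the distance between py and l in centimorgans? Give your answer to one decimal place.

The recombinant classes are + l and py +: 76 + 66 = 142.
Recombination frequency = 142/1468 = 0.0967 ≈ 9.7%, i.e. 9.7 centimorgans.

9.7 centimorgans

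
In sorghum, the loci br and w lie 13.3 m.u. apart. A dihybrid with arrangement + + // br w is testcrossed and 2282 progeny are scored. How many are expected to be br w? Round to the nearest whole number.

A map distance of 13.3 m.u. corresponds to a recombination frequency of 0.133.
The F1 is + + / br w, so br w is a parental gamete class with expected frequency (1 − r)/2 = 0.867/2 = 0.4335.
Expected number = 0.4335 × 2282 = 989.25 ≈ 989.

989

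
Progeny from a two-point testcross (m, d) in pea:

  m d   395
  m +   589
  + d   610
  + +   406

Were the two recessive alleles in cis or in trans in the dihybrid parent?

The two most frequent classes are + d (610) and m + (589); these are the parental (non-recombinant) types.
So the F1 carried + d on one chromosome and m + on the other — the recessive alleles are on opposite chromosomes (trans / repulsion).

trans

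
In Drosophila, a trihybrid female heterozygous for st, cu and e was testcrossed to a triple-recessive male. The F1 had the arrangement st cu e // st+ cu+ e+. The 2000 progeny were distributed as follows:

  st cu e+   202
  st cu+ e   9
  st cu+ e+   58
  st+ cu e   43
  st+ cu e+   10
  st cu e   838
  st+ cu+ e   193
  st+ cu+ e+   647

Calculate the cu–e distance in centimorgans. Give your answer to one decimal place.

20.7 centimorgans

The two rarest classes, st cu+ e and st+ cu e+, are the double crossovers. Comparing them with the parentals, only the cu allele has switched, so cu is the middle locus and the order is st – cu – e.
Crossovers in the cu–e interval produce the single-crossover classes st cu e+ and st+ cu+ e (202 + 193 = 395) plus the double crossovers (19).
RF(cu–e) = (395 + 19) / 2000 = 414/2000 = 0.2070 → 20.7 centimorgans.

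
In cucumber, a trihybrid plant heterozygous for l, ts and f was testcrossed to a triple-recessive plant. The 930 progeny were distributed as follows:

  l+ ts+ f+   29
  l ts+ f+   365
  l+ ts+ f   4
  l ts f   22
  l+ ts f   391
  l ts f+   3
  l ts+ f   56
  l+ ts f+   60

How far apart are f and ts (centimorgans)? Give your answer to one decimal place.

The two most frequent reciprocal classes, l ts+ f+ and l+ ts f, are the parental types, so the F1 was l ts+ f+ / l+ ts f.
The two rarest classes, l ts f+ and l+ ts+ f, are the double crossovers. Comparing them with the parentals, only the ts allele has switched, so ts is the middle locus and the order is f – ts – l.
Crossovers in the f–ts interval produce the single-crossover classes l ts+ f and l+ ts f+ (56 + 60 = 116) plus the double crossovers (7).
RF(f–ts) = (116 + 7) / 930 = 123/930 = 0.1323 → 13.2 centimorgans.

13.2 centimorgans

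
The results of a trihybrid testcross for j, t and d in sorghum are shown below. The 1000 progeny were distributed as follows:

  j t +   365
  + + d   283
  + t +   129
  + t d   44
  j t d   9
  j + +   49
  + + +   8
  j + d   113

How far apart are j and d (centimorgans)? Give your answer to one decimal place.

The two most frequent reciprocal classes, j t + and + + d, are the parental types, so the F1 was j t + / + + d.
The two rarest classes, j t d and + + +, are the double crossovers. Comparing them with the parentals, only the d allele has switched, so d is the middle locus and the order is t – d – j.
Crossovers in the d–j interval produce the single-crossover classes + t + and j + d (129 + 113 = 242) plus the double crossovers (17).
RF(d–j) = (242 + 17) / 1000 = 259/1000 = 0.2590 → 25.9 centimorgans.

25.9 centimorgans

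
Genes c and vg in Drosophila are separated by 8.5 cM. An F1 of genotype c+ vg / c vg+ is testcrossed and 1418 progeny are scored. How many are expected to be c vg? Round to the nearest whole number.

60

A map distance of 8.5 cM corresponds to a recombination frequency of 0.085.
The F1 is c+ vg / c vg+, so c vg is a recombinant gamete class with expected frequency r/2 = 0.085/2 = 0.0425.
Expected number = 0.0425 × 1418 = 60.27 ≈ 60.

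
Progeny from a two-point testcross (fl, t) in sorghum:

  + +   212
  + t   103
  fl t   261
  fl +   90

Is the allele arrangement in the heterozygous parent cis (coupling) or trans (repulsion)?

cis

The two most frequent classes are + + (212) and fl t (261); these are the parental (non-recombinant) types.
So the F1 carried + + on one chromosome and fl t on the other — the recessive alleles are on the same chromosome (cis / coupling).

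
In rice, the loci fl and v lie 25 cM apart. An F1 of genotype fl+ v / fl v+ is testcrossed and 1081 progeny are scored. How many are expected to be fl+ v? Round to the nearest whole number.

405

A map distance of 25 cM corresponds to a recombination frequency of 0.250.
The F1 is fl+ v / fl v+, so fl+ v is a parental gamete class with expected frequency (1 − r)/2 = 0.750/2 = 0.3750.
Expected number = 0.3750 × 1081 = 405.38 ≈ 405.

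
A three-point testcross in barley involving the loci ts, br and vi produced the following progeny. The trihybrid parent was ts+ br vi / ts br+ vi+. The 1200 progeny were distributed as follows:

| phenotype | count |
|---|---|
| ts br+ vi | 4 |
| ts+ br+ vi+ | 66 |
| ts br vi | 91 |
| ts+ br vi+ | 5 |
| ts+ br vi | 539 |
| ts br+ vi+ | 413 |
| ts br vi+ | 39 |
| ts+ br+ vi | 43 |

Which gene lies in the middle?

vi

The two rarest classes, ts+ br vi+ and ts br+ vi, are the double crossovers. Comparing them with the parentals, only the vi allele has switched, so vi is the middle locus and the order is ts – vi – br.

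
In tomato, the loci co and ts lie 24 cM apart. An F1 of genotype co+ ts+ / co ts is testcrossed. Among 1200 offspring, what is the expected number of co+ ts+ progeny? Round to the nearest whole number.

456

A map distance of 24 cM corresponds to a recombination frequency of 0.240.
The F1 is co+ ts+ / co ts, so co+ ts+ is a parental gamete class with expected frequency (1 − r)/2 = 0.760/2 = 0.3800.
Expected number = 0.3800 × 1200 = 456.00 ≈ 456.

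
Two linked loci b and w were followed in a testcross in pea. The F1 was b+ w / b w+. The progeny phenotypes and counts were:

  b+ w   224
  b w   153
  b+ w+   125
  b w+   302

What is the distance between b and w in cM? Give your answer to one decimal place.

34.6 cM

The recombinant classes are b+ w+ and b w: 125 + 153 = 278.
Recombination frequency = 278/804 = 0.3458 ≈ 34.6%, i.e. 34.6 cM.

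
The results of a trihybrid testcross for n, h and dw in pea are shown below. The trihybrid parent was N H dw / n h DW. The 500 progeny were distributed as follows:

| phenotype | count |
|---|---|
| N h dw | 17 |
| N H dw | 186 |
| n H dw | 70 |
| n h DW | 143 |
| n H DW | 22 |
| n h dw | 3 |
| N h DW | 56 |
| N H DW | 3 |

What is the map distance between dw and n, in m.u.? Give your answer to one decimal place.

The two rarest classes, N H DW and n h dw, are the double crossovers. Comparing them with the parentals, only the dw allele has switched, so dw is the middle locus and the order is h – dw – n.
Crossovers in the dw–n interval produce the single-crossover classes n H dw and N h DW (70 + 56 = 126) plus the double crossovers (6).
RF(dw–n) = (126 + 6) / 500 = 132/500 = 0.2640 → 26.4 m.u.

26.4 m.u.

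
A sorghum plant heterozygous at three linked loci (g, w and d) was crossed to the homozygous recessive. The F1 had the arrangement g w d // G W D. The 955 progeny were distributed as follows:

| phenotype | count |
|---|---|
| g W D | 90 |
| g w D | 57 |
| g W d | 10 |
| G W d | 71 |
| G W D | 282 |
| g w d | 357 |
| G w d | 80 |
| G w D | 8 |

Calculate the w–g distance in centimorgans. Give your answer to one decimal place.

19.7 centimorgans

The two rarest classes, g W d and G w D, are the double crossovers. Comparing them with the parentals, only the w allele has switched, so w is the middle locus and the order is g – w – d.
Crossovers in the g–w interval produce the single-crossover classes G w d and g W D (80 + 90 = 170) plus the double crossovers (18).
RF(g–w) = (170 + 18) / 955 = 188/955 = 0.1969 → 19.7 centimorgans.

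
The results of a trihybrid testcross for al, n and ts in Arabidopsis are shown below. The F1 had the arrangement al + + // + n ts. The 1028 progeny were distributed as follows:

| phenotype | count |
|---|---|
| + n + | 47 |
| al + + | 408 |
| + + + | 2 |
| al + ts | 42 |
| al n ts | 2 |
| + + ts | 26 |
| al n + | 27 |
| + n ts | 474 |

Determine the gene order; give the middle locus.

al

The two rarest classes, + + + and al n ts, are the double crossovers. Comparing them with the parentals, only the al allele has switched, so al is the middle locus and the order is n – al – ts.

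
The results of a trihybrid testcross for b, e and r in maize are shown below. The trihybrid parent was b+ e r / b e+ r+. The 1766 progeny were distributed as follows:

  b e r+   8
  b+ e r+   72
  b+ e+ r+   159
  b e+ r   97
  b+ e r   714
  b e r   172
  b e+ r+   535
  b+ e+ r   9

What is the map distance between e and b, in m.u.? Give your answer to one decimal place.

The two rarest classes, b+ e+ r and b e r+, are the double crossovers. Comparing them with the parentals, only the e allele has switched, so e is the middle locus and the order is r – e – b.
Crossovers in the e–b interval produce the single-crossover classes b e r and b+ e+ r+ (172 + 159 = 331) plus the double crossovers (17).
RF(e–b) = (331 + 17) / 1766 = 348/1766 = 0.1971 → 19.7 m.u.

19.7 m.u.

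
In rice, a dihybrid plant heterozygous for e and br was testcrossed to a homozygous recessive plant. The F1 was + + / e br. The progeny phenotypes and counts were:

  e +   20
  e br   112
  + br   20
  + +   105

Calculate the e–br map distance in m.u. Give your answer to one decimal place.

15.6 m.u.

The recombinant classes are + br and e +: 20 + 20 = 40.
Recombination frequency = 40/257 = 0.1556 ≈ 15.6%, i.e. 15.6 m.u.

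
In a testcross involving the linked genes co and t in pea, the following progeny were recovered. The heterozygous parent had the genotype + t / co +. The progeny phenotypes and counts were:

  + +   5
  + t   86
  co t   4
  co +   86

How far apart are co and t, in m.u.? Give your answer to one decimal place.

The recombinant classes are + + and co t: 5 + 4 = 9.
Recombination frequency = 9/181 = 0.0497 ≈ 5.0%, i.e. 5.0 m.u.

5.0 m.u.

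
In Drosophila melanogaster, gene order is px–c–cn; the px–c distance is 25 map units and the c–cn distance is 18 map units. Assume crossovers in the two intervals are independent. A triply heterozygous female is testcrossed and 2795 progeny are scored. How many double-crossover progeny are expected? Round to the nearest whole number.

Map distances give recombination frequencies of 0.250 and 0.180 for the two intervals.
With no interference, expected double-crossover frequency = 0.250 × 0.180 = 0.04500.
Expected number = 0.04500 × 2795 = 125.77 ≈ 126.

126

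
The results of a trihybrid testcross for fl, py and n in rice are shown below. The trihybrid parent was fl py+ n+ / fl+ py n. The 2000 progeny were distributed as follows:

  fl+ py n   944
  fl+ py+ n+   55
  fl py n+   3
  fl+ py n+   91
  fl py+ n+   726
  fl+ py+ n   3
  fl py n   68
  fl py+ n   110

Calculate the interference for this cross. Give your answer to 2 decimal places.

0.55

The two rarest classes, fl py n+ and fl+ py+ n, are the double crossovers. Comparing them with the parentals, only the py allele has switched, so py is the middle locus and the order is n – py – fl.
n–py: (201 + 6)/2000 = 0.1035; py–fl: (123 + 6)/2000 = 0.0645.
Expected DCO frequency = 0.1035 × 0.0645 ≈ 0.00668; observed = 6/2000 ≈ 0.00300.
Coefficient of coincidence = 0.00300/0.00668 ≈ 0.45; interference = 1 − 0.45 = 0.55.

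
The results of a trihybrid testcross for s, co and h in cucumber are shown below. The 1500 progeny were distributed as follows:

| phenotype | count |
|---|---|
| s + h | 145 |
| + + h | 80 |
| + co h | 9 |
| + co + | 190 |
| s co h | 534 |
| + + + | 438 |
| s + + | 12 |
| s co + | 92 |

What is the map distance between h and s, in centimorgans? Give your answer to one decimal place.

12.9 centimorgans

The two most frequent reciprocal classes, + + + and s co h, are the parental types, so the F1 was + + + / s co h.
The two rarest classes, s + + and + co h, are the double crossovers. Comparing them with the parentals, only the s allele has switched, so s is the middle locus and the order is h – s – co.
Crossovers in the h–s interval produce the single-crossover classes + + h and s co + (80 + 92 = 172) plus the double crossovers (21).
RF(h–s) = (172 + 21) / 1500 = 193/1500 = 0.1287 → 12.9 centimorgans.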